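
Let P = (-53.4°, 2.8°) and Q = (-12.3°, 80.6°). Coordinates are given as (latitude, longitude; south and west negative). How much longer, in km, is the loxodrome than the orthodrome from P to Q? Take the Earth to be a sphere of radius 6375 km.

Great circle: cos σ = sin φ₁ sin φ₂ + cos φ₁ cos φ₂ cos Δλ,  σ = 1.2723 rad → d_gc = 8110.61 km
Rhumb line: Δψ = +0.8901, q = Δφ/Δψ = 0.8059, d_rh = R√(Δφ²+q²Δλ²) = 8341.12 km
Excess = 8341.12 − 8110.61 = 230.51 ≈ 231 km

231 km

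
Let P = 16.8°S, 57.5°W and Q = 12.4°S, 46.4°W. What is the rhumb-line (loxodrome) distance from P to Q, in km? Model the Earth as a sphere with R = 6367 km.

1290 km

Δψ = ln[tan(π/4+φ₂/2)/tan(π/4+φ₁/2)] = +0.0794;  Δφ = +0.0768 rad,  Δλ = +0.1937 rad
q = Δφ/Δψ = 0.9674
d = R·√(Δφ² + q²Δλ²) = 6367·0.20255 = 1290 km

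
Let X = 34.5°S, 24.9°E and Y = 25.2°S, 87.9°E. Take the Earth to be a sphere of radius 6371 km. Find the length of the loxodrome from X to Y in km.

Rhumb course C = atan2(Δλ, Δψ) with Δψ = ln[tan(π/4+φ₂/2)/tan(π/4+φ₁/2)] = +0.1875, Δλ = +1.0996 → C = 80.32°
d = R·|Δφ| / |cos C| = 6371·0.16232 / 0.16808 = 6152 km

6152 km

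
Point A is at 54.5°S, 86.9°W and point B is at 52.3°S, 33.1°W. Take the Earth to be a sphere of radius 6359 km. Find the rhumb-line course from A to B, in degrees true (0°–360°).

Δψ = ln[tan(π/4+φ₂/2)/tan(π/4+φ₁/2)] = +0.0644
Δλ = +0.9390 rad (taken the short way round)
course = atan2(Δλ, Δψ) = 86.08°

86.1°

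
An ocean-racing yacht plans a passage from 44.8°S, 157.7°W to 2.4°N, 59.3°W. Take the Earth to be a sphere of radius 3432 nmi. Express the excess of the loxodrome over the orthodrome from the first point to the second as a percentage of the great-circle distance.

Great circle: σ = 1.7043 rad → d_gc = Rσ = 5849.0 nmi
Rhumb: Δφ = +0.8238, Δλ = +1.7174, Δψ = +0.9183, q = Δφ/Δψ = 0.8970 → d_rh = R√(Δφ²+q²Δλ²) = 5995.7 nmi
Excess = (5995.7 − 5849.0) / 5849.0 = 146.7 / 5849.0 = 2.51% ≈ 2.5%

2.5%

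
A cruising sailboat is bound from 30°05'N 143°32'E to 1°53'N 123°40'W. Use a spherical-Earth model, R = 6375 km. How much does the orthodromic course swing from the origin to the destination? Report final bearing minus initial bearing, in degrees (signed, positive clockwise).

+33.2°

Initial bearing θ₁ = atan2(sin Δλ cos φ₂, cos φ₁ sin φ₂ − sin φ₁ cos φ₂ cos Δλ) = 86.97°
Final bearing θ₂ = (initial bearing from the destination back to the start) + 180° = 120.17°
Δθ = θ₂ − θ₁ = +33.2°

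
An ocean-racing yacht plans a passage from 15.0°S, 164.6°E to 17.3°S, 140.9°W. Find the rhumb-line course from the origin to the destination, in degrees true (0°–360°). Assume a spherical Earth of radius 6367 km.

Δψ = ln[tan(π/4+φ₂/2)/tan(π/4+φ₁/2)] = -0.0418
Δλ = +0.9512 rad (taken the short way round)
course = atan2(Δλ, Δψ) = 92.52°

92.5°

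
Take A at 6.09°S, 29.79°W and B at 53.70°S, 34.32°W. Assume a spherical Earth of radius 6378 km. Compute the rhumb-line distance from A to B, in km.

5316 km

Δψ = ln[tan(π/4+φ₂/2)/tan(π/4+φ₁/2)] = -1.0088;  Δφ = -0.8310 rad,  Δλ = -0.0791 rad
q = Δφ/Δψ = 0.8237
d = R·√(Δφ² + q²Δλ²) = 6378·0.83350 = 5316 km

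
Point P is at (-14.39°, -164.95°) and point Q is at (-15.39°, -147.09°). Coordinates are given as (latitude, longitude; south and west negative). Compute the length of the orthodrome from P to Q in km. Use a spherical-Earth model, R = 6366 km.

cos σ = sin φ₁ sin φ₂ + cos φ₁ cos φ₂ cos Δλ
      = sin(-14.39°)sin(-15.39°) + cos(-14.39°)cos(-15.39°)cos(17.86°) = 0.9548
σ = 17.284° → d = Rσ = 6366·0.30167 = 1920 km

1920 km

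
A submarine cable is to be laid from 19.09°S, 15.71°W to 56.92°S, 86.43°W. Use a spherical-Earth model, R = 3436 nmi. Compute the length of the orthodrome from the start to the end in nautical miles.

3815 nmi

Haversine: a = sin²(Δφ/2)+cos φ₁ cos φ₂ sin²(Δλ/2) = 0.27783;  σ = 2·atan2(√a,√(1−a))
σ = 63.618° → d = Rσ = 3436·1.11035 = 3815 nmi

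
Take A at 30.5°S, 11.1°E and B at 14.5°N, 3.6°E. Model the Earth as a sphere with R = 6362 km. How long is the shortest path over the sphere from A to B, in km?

5061 km

cos σ = sin φ₁ sin φ₂ + cos φ₁ cos φ₂ cos Δλ
      = sin(-30.50°)sin(14.50°) + cos(-30.50°)cos(14.50°)cos(-7.50°) = 0.7000
σ = 45.575° → d = Rσ = 6362·0.79544 = 5061 km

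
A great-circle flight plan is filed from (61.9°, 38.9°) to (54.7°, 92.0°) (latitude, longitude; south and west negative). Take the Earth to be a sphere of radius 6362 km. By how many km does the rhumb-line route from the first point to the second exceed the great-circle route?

Great circle: cos σ = sin φ₁ sin φ₂ + cos φ₁ cos φ₂ cos Δλ,  σ = 0.4878 rad → d_gc = 3103.5 km
Rhumb line: Δψ = -0.2401, q = Δφ/Δψ = 0.5233, d_rh = R√(Δφ²+q²Δλ²) = 3187.4 km
Excess = 3187.4 − 3103.5 = 83.9 ≈ 84 km

84 km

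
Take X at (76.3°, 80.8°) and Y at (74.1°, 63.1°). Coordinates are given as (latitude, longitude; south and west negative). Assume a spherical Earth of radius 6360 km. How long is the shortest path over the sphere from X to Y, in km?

555 km

cos σ = sin φ₁ sin φ₂ + cos φ₁ cos φ₂ cos Δλ
      = sin(76.30°)sin(74.10°) + cos(76.30°)cos(74.10°)cos(-17.70°) = 0.9962
σ = 5.002° → d = Rσ = 6360·0.08730 = 555 km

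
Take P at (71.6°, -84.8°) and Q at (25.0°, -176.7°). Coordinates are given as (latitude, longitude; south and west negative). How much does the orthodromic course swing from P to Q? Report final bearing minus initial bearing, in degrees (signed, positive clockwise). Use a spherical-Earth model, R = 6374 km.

At departure: θ₁ = atan2(sin Δλ cos φ₂, cos φ₁ sin φ₂ − sin φ₁ cos φ₂ cos Δλ) = 280.13°
At arrival: θ₂ = atan2(sin Δλ cos φ₁, −cos φ₂ sin φ₁ + sin φ₂ cos φ₁ cos Δλ) = 200.05°
Δθ = θ₂ − θ₁ = -80.1°

-80.1°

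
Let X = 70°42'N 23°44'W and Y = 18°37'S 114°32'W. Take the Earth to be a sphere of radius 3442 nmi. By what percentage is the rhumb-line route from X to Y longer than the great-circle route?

3.8%

Great circle: σ = 1.8814 rad → d_gc = Rσ = 6475.9 nmi
Rhumb: Δφ = -1.5589, Δλ = -1.5848, Δψ = -2.1025, q = Δφ/Δψ = 0.7414 → d_rh = R√(Δφ²+q²Δλ²) = 6719.1 nmi
Excess = (6719.1 − 6475.9) / 6475.9 = 243.2 / 6475.9 = 3.76% ≈ 3.8%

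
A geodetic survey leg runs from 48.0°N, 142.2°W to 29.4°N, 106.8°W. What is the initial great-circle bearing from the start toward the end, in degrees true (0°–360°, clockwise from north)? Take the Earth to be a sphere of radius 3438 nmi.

θ = atan2( sin Δλ·cos φ₂ ,  cos φ₁ sin φ₂ − sin φ₁ cos φ₂ cos Δλ )
  = atan2(+0.5047, -0.1993) = 111.55°

111.5°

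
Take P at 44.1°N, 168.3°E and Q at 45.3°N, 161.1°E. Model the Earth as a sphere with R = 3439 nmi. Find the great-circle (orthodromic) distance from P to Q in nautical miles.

315 nmi

Haversine: a = sin²(Δφ/2)+cos φ₁ cos φ₂ sin²(Δλ/2) = 0.00210;  σ = 2·atan2(√a,√(1−a))
σ = 5.255° → d = Rσ = 3439·0.09171 = 315 nmi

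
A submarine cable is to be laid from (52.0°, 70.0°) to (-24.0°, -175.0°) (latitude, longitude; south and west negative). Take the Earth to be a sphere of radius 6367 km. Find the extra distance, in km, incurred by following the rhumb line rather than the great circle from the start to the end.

349 km

Great circle: cos σ = sin φ₁ sin φ₂ + cos φ₁ cos φ₂ cos Δλ,  σ = 2.1630 rad → d_gc = 13772.0 km
Rhumb line: Δψ = -1.4979, q = Δφ/Δψ = 0.8856, d_rh = R√(Δφ²+q²Δλ²) = 14120.9 km
Excess = 14120.9 − 13772.0 = 348.9 ≈ 349 km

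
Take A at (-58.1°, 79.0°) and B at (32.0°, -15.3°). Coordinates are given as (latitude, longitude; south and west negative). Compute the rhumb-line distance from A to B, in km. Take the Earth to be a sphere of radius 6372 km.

13436 km

Δψ = ln[tan(π/4+φ₂/2)/tan(π/4+φ₁/2)] = +1.8425;  Δφ = +1.5725 rad,  Δλ = -1.6458 rad
q = Δφ/Δψ = 0.8535
d = R·√(Δφ² + q²Δλ²) = 6372·2.10857 = 13436 km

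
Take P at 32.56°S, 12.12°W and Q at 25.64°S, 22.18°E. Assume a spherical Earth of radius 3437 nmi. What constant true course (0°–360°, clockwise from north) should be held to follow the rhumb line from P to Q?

77.0°

Δψ = ln[tan(π/4+φ₂/2)/tan(π/4+φ₁/2)] = +0.1384
Δλ = +0.5986 rad (taken the short way round)
course = atan2(Δλ, Δψ) = 76.99°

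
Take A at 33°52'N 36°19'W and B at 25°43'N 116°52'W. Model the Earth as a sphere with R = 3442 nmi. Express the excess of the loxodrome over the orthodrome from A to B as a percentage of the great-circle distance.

2.4%

Great circle: σ = 1.1976 rad → d_gc = Rσ = 4122.0 nmi
Rhumb: Δφ = -0.1422, Δλ = -1.4059, Δψ = -0.1641, q = Δφ/Δψ = 0.8666 → d_rh = R√(Δφ²+q²Δλ²) = 4222.1 nmi
Excess = (4222.1 − 4122.0) / 4122.0 = 100.1 / 4122.0 = 2.43% ≈ 2.4%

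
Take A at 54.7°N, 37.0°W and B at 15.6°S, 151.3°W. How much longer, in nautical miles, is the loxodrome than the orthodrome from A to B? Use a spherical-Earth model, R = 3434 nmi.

Great circle: cos σ = sin φ₁ sin φ₂ + cos φ₁ cos φ₂ cos Δλ,  σ = 2.0359 rad → d_gc = 6991.3 nmi
Rhumb line: Δψ = -1.4208, q = Δφ/Δψ = 0.8636, d_rh = R√(Δφ²+q²Δλ²) = 7262.9 nmi
Excess = 7262.9 − 6991.3 = 271.6 ≈ 272 nmi

272 nmi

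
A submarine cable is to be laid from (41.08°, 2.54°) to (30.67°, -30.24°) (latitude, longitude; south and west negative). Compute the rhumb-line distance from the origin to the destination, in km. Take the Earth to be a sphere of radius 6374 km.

3166 km

Δψ = ln[tan(π/4+φ₂/2)/tan(π/4+φ₁/2)] = -0.2249;  Δφ = -0.1817 rad,  Δλ = -0.5721 rad
q = Δφ/Δψ = 0.8080
d = R·√(Δφ² + q²Δλ²) = 6374·0.49670 = 3166 km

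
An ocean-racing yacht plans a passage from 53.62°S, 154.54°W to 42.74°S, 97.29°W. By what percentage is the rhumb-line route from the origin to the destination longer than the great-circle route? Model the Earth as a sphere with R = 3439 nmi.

Great circle: σ = 0.6728 rad → d_gc = Rσ = 2313.9 nmi
Rhumb: Δφ = +0.1899, Δλ = +0.9992, Δψ = +0.2863, q = Δφ/Δψ = 0.6633 → d_rh = R√(Δφ²+q²Δλ²) = 2370.9 nmi
Excess = (2370.9 − 2313.9) / 2313.9 = 57.0 / 2313.9 = 2.46% ≈ 2.5%

2.5%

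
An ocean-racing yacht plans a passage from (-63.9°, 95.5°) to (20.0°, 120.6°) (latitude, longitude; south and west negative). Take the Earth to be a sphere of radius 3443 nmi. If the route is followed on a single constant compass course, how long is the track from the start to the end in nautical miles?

5186 nmi

Rhumb course C = atan2(Δλ, Δψ) with Δψ = ln[tan(π/4+φ₂/2)/tan(π/4+φ₁/2)] = +1.8183, Δλ = +0.4381 → C = 13.55°
d = R·|Δφ| / |cos C| = 3443·1.46433 / 0.97218 = 5186 nmi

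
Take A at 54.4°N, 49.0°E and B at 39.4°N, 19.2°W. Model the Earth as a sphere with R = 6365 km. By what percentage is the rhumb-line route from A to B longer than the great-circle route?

3.5%

Great circle: σ = 0.8187 rad → d_gc = Rσ = 5211.2 km
Rhumb: Δφ = -0.2618, Δλ = -1.1903, Δψ = -0.3868, q = Δφ/Δψ = 0.6768 → d_rh = R√(Δφ²+q²Δλ²) = 5391.7 km
Excess = (5391.7 − 5211.2) / 5211.2 = 180.5 / 5211.2 = 3.46% ≈ 3.5%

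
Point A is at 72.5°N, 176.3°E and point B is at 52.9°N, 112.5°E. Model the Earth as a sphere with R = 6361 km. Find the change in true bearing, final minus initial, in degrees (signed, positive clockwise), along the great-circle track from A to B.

Initial bearing θ₁ = atan2(sin Δλ cos φ₂, cos φ₁ sin φ₂ − sin φ₁ cos φ₂ cos Δλ) = 268.50°
Final bearing θ₂ = (initial bearing from the destination back to the start) + 180° = 209.89°
Δθ = θ₂ − θ₁ = -58.6°

-58.6°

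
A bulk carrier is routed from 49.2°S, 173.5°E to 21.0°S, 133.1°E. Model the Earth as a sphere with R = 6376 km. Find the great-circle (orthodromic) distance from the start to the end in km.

Haversine: a = sin²(Δφ/2)+cos φ₁ cos φ₂ sin²(Δλ/2) = 0.13208;  σ = 2·atan2(√a,√(1−a))
σ = 42.622° → d = Rσ = 6376·0.74389 = 4743 km

4743 km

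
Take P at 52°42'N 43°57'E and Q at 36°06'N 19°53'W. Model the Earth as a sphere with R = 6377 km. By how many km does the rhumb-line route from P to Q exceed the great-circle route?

Great circle: cos σ = sin φ₁ sin φ₂ + cos φ₁ cos φ₂ cos Δλ,  σ = 0.8167 rad → d_gc = 5208.3 km
Rhumb line: Δψ = -0.4097, q = Δφ/Δψ = 0.7071, d_rh = R√(Δφ²+q²Δλ²) = 5352.7 km
Excess = 5352.7 − 5208.3 = 144.4 ≈ 144 km

144 km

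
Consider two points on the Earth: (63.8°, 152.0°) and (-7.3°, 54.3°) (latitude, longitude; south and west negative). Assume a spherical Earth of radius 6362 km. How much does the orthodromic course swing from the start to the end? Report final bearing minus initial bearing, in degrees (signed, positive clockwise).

Initial bearing θ₁ = atan2(sin Δλ cos φ₂, cos φ₁ sin φ₂ − sin φ₁ cos φ₂ cos Δλ) = 273.68°
Final bearing θ₂ = (initial bearing from the destination back to the start) + 180° = 206.37°
Δθ = θ₂ − θ₁ = -67.3°

-67.3°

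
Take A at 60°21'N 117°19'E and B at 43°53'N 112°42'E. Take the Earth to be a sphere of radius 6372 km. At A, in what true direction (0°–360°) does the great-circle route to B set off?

N = sin Δλ·cos φ₂ = -0.0580;  D = cos φ₁ sin φ₂ − sin φ₁ cos φ₂ cos Δλ = -0.2814
initial course = atan2(N, D) = 191.65°

191.6°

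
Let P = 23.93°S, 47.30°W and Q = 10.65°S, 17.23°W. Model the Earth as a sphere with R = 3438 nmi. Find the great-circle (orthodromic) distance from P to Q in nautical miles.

1892 nmi

Haversine: a = sin²(Δφ/2)+cos φ₁ cos φ₂ sin²(Δλ/2) = 0.07382;  σ = 2·atan2(√a,√(1−a))
σ = 31.531° → d = Rσ = 3438·0.55031 = 1892 nmi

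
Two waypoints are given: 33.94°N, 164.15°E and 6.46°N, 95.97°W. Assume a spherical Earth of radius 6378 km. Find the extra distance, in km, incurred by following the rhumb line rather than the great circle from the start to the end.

230 km

Great circle: cos σ = sin φ₁ sin φ₂ + cos φ₁ cos φ₂ cos Δλ,  σ = 1.6495 rad → d_gc = 10520.6 km
Rhumb line: Δψ = -0.5174, q = Δφ/Δψ = 0.9270, d_rh = R√(Δφ²+q²Δλ²) = 10750.7 km
Excess = 10750.7 − 10520.6 = 230.1 ≈ 230 km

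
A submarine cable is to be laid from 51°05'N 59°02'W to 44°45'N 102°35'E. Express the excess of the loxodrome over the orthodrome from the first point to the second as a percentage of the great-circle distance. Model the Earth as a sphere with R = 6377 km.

30.7%

Great circle: σ = 1.4461 rad → d_gc = Rσ = 9221.6 km
Rhumb: Δφ = -0.1105, Δλ = +2.8207, Δψ = -0.1652, q = Δφ/Δψ = 0.6690 → d_rh = R√(Δφ²+q²Δλ²) = 12055.1 km
Excess = (12055.1 − 9221.6) / 9221.6 = 2833.5 / 9221.6 = 30.73% ≈ 30.7%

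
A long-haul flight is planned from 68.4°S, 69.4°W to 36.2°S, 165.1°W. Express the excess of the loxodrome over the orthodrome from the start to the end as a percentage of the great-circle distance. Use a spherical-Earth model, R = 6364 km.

8.6%

Great circle: σ = 1.0244 rad → d_gc = Rσ = 6519.2 km
Rhumb: Δφ = +0.5620, Δλ = -1.6703, Δψ = +0.9781, q = Δφ/Δψ = 0.5746 → d_rh = R√(Δφ²+q²Δλ²) = 7077.5 km
Excess = (7077.5 − 6519.2) / 6519.2 = 558.3 / 6519.2 = 8.56% ≈ 8.6%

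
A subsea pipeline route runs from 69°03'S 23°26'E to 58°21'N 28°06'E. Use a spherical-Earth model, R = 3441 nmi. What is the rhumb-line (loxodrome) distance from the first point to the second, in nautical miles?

Rhumb course C = atan2(Δλ, Δψ) with Δψ = ln[tan(π/4+φ₂/2)/tan(π/4+φ₁/2)] = +2.9488, Δλ = +0.0814 → C = 1.58°
d = R·|Δφ| / |cos C| = 3441·2.22355 / 0.99962 = 7654 nmi

7654 nmi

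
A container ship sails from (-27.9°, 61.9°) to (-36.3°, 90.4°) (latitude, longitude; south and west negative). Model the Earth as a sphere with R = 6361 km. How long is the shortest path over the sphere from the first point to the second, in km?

2825 km

cos σ = sin φ₁ sin φ₂ + cos φ₁ cos φ₂ cos Δλ
      = sin(-27.90°)sin(-36.30°) + cos(-27.90°)cos(-36.30°)cos(28.50°) = 0.9030
σ = 25.450° → d = Rσ = 6361·0.44419 = 2825 km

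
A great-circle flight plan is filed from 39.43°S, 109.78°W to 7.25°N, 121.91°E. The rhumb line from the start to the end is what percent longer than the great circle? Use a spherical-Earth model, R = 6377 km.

Great circle: σ = 2.1593 rad → d_gc = Rσ = 13770.1 km
Rhumb: Δφ = +0.8147, Δλ = -2.2394, Δψ = +0.8769, q = Δφ/Δψ = 0.9291 → d_rh = R√(Δφ²+q²Δλ²) = 14249.8 km
Excess = (14249.8 − 13770.1) / 13770.1 = 479.7 / 13770.1 = 3.48% ≈ 3.5%

3.5%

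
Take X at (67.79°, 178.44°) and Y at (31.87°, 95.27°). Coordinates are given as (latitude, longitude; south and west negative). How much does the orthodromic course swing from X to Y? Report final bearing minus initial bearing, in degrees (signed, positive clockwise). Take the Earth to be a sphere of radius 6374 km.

Initial bearing θ₁ = atan2(sin Δλ cos φ₂, cos φ₁ sin φ₂ − sin φ₁ cos φ₂ cos Δλ) = 277.17°
Final bearing θ₂ = (initial bearing from the destination back to the start) + 180° = 206.21°
Δθ = θ₂ − θ₁ = -71.0°

-71.0°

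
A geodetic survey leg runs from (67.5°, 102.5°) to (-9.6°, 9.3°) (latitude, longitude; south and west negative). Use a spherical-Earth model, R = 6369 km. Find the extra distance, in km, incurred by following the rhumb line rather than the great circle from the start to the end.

475 km

Great circle: cos σ = sin φ₁ sin φ₂ + cos φ₁ cos φ₂ cos Δλ,  σ = 1.7468 rad → d_gc = 11125.6 km
Rhumb line: Δψ = -1.7832, q = Δφ/Δψ = 0.7546, d_rh = R√(Δφ²+q²Δλ²) = 11600.5 km
Excess = 11600.5 − 11125.6 = 474.9 ≈ 475 km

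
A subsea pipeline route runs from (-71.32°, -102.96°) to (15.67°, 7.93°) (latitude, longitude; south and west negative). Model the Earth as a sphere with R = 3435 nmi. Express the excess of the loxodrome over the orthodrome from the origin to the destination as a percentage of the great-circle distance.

6.6%

Great circle: σ = 1.9453 rad → d_gc = Rσ = 6682.2 nmi
Rhumb: Δφ = +1.5183, Δλ = +1.9354, Δψ = +2.0820, q = Δφ/Δψ = 0.7292 → d_rh = R√(Δφ²+q²Δλ²) = 7120.6 nmi
Excess = (7120.6 − 6682.2) / 6682.2 = 438.4 / 6682.2 = 6.56% ≈ 6.6%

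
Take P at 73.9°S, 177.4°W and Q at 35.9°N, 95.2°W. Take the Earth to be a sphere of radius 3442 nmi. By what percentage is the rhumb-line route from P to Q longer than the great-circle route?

Great circle: σ = 2.1328 rad → d_gc = Rσ = 7341.1 nmi
Rhumb: Δφ = +1.9164, Δλ = +1.4347, Δψ = +2.6281, q = Δφ/Δψ = 0.7292 → d_rh = R√(Δφ²+q²Δλ²) = 7515.0 nmi
Excess = (7515.0 − 7341.1) / 7341.1 = 173.9 / 7341.1 = 2.37% ≈ 2.4%

2.4%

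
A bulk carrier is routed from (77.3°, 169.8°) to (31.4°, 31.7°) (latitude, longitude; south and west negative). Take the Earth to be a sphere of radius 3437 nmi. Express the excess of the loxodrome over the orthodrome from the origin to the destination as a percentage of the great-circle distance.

20.5%

Great circle: σ = 1.1933 rad → d_gc = Rσ = 4101.4 nmi
Rhumb: Δφ = -0.8011, Δλ = -2.4103, Δψ = -1.6179, q = Δφ/Δψ = 0.4951 → d_rh = R√(Δφ²+q²Δλ²) = 4940.3 nmi
Excess = (4940.3 − 4101.4) / 4101.4 = 838.9 / 4101.4 = 20.454% ≈ 20.5%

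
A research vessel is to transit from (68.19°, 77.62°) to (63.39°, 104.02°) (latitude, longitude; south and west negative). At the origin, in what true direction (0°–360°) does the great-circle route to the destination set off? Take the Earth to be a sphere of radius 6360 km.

101.4°

N = sin Δλ·cos φ₂ = +0.1992;  D = cos φ₁ sin φ₂ − sin φ₁ cos φ₂ cos Δλ = -0.0403
initial course = atan2(N, D) = 101.44°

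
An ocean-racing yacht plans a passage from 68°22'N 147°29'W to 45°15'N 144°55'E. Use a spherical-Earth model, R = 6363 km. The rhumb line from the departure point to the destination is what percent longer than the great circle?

Great circle: σ = 0.7089 rad → d_gc = Rσ = 4510.8 km
Rhumb: Δφ = -0.4035, Δλ = -1.1798, Δψ = -0.7676, q = Δφ/Δψ = 0.5256 → d_rh = R√(Δφ²+q²Δλ²) = 4707.6 km
Excess = (4707.6 − 4510.8) / 4510.8 = 196.8 / 4510.8 = 4.36% ≈ 4.4%

4.4%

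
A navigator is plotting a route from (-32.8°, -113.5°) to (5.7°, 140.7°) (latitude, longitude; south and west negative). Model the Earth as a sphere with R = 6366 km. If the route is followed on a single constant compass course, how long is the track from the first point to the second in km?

11975 km

Rhumb course C = atan2(Δλ, Δψ) with Δψ = ln[tan(π/4+φ₂/2)/tan(π/4+φ₁/2)] = +0.7062, Δλ = -1.8466 → C = 290.93°
d = R·|Δφ| / |cos C| = 6366·0.67195 / 0.35722 = 11975 km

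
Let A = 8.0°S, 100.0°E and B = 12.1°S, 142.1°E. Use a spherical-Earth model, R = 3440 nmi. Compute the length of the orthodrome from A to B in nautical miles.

Haversine: a = sin²(Δφ/2)+cos φ₁ cos φ₂ sin²(Δλ/2) = 0.12620;  σ = 2·atan2(√a,√(1−a))
σ = 41.617° → d = Rσ = 3440·0.72635 = 2499 nmi

2499 nmi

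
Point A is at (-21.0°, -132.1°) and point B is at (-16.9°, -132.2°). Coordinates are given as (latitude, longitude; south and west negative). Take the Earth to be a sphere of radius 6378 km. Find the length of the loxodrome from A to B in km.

Δψ = ln[tan(π/4+φ₂/2)/tan(π/4+φ₁/2)] = +0.0757;  Δφ = +0.0716 rad,  Δλ = -0.0017 rad
q = Δφ/Δψ = 0.9456
d = R·√(Δφ² + q²Δλ²) = 6378·0.07158 = 457 km

457 km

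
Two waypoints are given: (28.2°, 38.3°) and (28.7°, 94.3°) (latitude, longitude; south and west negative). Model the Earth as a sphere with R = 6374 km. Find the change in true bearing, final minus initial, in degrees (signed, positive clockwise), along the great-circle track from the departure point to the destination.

+28.4°

Initial bearing θ₁ = atan2(sin Δλ cos φ₂, cos φ₁ sin φ₂ − sin φ₁ cos φ₂ cos Δλ) = 75.25°
Final bearing θ₂ = (initial bearing from the destination back to the start) + 180° = 103.68°
Δθ = θ₂ − θ₁ = +28.4°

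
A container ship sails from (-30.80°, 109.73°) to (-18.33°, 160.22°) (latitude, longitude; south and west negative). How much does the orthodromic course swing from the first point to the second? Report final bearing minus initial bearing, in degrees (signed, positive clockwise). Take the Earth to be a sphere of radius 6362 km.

-22.3°

At departure: θ₁ = atan2(sin Δλ cos φ₂, cos φ₁ sin φ₂ − sin φ₁ cos φ₂ cos Δλ) = 86.94°
At arrival: θ₂ = atan2(sin Δλ cos φ₁, −cos φ₂ sin φ₁ + sin φ₂ cos φ₁ cos Δλ) = 64.63°
Δθ = θ₂ − θ₁ = -22.3°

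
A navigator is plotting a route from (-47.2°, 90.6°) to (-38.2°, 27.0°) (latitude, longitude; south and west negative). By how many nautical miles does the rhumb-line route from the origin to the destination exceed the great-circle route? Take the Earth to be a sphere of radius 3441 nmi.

Great circle: cos σ = sin φ₁ sin φ₂ + cos φ₁ cos φ₂ cos Δλ,  σ = 0.8077 rad → d_gc = 2779.3 nmi
Rhumb line: Δψ = +0.2143, q = Δφ/Δψ = 0.7329, d_rh = R√(Δφ²+q²Δλ²) = 2851.0 nmi
Excess = 2851.0 − 2779.3 = 71.7 ≈ 72 nmi

72 nmi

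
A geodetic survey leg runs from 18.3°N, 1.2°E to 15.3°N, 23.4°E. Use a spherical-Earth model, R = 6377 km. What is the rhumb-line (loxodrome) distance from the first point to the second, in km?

Δψ = ln[tan(π/4+φ₂/2)/tan(π/4+φ₁/2)] = -0.0547;  Δφ = -0.0524 rad,  Δλ = +0.3875 rad
q = Δφ/Δψ = 0.9572
d = R·√(Δφ² + q²Δλ²) = 6377·0.37455 = 2389 km

2389 km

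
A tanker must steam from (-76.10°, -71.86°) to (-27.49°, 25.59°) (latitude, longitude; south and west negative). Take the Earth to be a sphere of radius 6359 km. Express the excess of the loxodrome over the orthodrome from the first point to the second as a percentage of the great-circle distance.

8.7%

Great circle: σ = 1.1369 rad → d_gc = Rσ = 7229.3 km
Rhumb: Δφ = +0.8484, Δλ = +1.7008, Δψ = +1.6052, q = Δφ/Δψ = 0.5285 → d_rh = R√(Δφ²+q²Δλ²) = 7860.2 km
Excess = (7860.2 − 7229.3) / 7229.3 = 630.9 / 7229.3 = 8.73% ≈ 8.7%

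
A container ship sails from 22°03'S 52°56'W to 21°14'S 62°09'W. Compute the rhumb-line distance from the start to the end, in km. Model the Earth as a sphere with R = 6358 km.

Δψ = ln[tan(π/4+φ₂/2)/tan(π/4+φ₁/2)] = +0.0153;  Δφ = +0.0143 rad,  Δλ = -0.1609 rad
q = Δφ/Δψ = 0.9295
d = R·√(Δφ² + q²Δλ²) = 6358·0.15020 = 955 km

955 km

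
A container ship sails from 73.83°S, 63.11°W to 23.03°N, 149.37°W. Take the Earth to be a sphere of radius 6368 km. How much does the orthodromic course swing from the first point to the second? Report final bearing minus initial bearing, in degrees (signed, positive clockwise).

Initial bearing θ₁ = atan2(sin Δλ cos φ₂, cos φ₁ sin φ₂ − sin φ₁ cos φ₂ cos Δλ) = 280.28°
Final bearing θ₂ = (initial bearing from the destination back to the start) + 180° = 342.68°
Δθ = θ₂ − θ₁ = +62.4°

+62.4°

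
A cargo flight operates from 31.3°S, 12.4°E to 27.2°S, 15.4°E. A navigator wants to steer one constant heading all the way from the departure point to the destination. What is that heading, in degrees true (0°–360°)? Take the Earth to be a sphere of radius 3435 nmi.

32.5°

Δψ = ln[tan(π/4+φ₂/2)/tan(π/4+φ₁/2)] = +0.0820
Δλ = +0.0524 rad (taken the short way round)
course = atan2(Δλ, Δψ) = 32.55°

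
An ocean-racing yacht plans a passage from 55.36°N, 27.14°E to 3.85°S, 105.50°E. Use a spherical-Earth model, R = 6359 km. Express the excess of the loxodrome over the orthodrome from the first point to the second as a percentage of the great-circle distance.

Great circle: σ = 1.5116 rad → d_gc = Rσ = 9612.1 km
Rhumb: Δφ = -1.0334, Δλ = +1.3676, Δψ = -1.2325, q = Δφ/Δψ = 0.8385 → d_rh = R√(Δφ²+q²Δλ²) = 9816.2 km
Excess = (9816.2 − 9612.1) / 9612.1 = 204.1 / 9612.1 = 2.12% ≈ 2.1%

2.1%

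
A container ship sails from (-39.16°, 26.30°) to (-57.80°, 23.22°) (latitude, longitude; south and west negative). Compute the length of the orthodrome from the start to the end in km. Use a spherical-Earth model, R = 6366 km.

Haversine: a = sin²(Δφ/2)+cos φ₁ cos φ₂ sin²(Δλ/2) = 0.02653;  σ = 2·atan2(√a,√(1−a))
σ = 18.747° → d = Rσ = 6366·0.32719 = 2083 km

2083 km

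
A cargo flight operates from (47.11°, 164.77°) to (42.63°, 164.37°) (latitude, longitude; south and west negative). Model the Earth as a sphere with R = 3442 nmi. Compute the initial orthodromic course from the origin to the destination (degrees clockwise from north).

θ = atan2( sin Δλ·cos φ₂ ,  cos φ₁ sin φ₂ − sin φ₁ cos φ₂ cos Δλ )
  = atan2(-0.0051, -0.0781) = 183.76°

183.8°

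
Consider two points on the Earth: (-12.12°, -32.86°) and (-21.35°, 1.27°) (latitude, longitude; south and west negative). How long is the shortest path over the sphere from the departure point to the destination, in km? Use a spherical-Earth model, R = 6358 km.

3760 km

cos σ = sin φ₁ sin φ₂ + cos φ₁ cos φ₂ cos Δλ
      = sin(-12.12°)sin(-21.35°) + cos(-12.12°)cos(-21.35°)cos(34.13°) = 0.8302
σ = 33.879° → d = Rσ = 6358·0.59130 = 3760 km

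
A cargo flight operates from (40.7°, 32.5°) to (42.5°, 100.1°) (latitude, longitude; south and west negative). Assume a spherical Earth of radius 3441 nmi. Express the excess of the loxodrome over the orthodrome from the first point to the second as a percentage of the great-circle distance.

Great circle: σ = 0.8585 rad → d_gc = Rσ = 2954.2 nmi
Rhumb: Δφ = +0.0314, Δλ = +1.1798, Δψ = +0.0420, q = Δφ/Δψ = 0.7477 → d_rh = R√(Δφ²+q²Δλ²) = 3037.5 nmi
Excess = (3037.5 − 2954.2) / 2954.2 = 83.3 / 2954.2 = 2.82% ≈ 2.8%

2.8%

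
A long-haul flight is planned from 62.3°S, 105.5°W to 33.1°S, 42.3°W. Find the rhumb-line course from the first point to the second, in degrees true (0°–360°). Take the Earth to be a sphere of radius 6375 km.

54.5°

Meridional parts: M(φ₁)=-1.4002, M(φ₂)=-0.6128 → ΔM = +0.7874;  Δλ = +1.1030 rad
tan C = Δλ / ΔM = +1.4009 → C = 54.48°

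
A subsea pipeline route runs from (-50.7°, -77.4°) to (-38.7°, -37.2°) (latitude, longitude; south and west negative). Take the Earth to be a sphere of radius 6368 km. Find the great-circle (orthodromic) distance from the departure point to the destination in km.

3393 km

cos σ = sin φ₁ sin φ₂ + cos φ₁ cos φ₂ cos Δλ
      = sin(-50.70°)sin(-38.70°) + cos(-50.70°)cos(-38.70°)cos(40.20°) = 0.8614
σ = 30.527° → d = Rσ = 6368·0.53280 = 3393 km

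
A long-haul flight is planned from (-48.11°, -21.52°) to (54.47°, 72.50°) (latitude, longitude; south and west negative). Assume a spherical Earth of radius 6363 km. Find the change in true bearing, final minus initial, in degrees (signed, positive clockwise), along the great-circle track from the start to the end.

At departure: θ₁ = atan2(sin Δλ cos φ₂, cos φ₁ sin φ₂ − sin φ₁ cos φ₂ cos Δλ) = 48.49°
At arrival: θ₂ = atan2(sin Δλ cos φ₁, −cos φ₂ sin φ₁ + sin φ₂ cos φ₁ cos Δλ) = 59.36°
Δθ = θ₂ − θ₁ = +10.9°

+10.9°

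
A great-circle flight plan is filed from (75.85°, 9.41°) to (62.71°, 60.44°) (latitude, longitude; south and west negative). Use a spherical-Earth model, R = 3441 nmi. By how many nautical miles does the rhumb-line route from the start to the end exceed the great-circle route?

Great circle: cos σ = sin φ₁ sin φ₂ + cos φ₁ cos φ₂ cos Δλ,  σ = 0.3703 rad → d_gc = 1274.15 nmi
Rhumb line: Δψ = -0.6709, q = Δφ/Δψ = 0.3419, d_rh = R√(Δφ²+q²Δλ²) = 1311.63 nmi
Excess = 1311.63 − 1274.15 = 37.48 ≈ 37 nmi

37 nmi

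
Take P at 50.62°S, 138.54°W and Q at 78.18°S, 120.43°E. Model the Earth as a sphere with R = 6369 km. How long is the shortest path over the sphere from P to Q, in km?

cos σ = sin φ₁ sin φ₂ + cos φ₁ cos φ₂ cos Δλ
      = sin(-50.62°)sin(-78.18°) + cos(-50.62°)cos(-78.18°)cos(-101.03°) = 0.7317
σ = 42.971° → d = Rσ = 6369·0.74998 = 4777 km

4777 km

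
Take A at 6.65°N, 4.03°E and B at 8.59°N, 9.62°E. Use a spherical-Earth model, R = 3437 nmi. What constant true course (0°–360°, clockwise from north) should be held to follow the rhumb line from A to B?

Δψ = ln[tan(π/4+φ₂/2)/tan(π/4+φ₁/2)] = +0.0342
Δλ = +0.0976 rad (taken the short way round)
course = atan2(Δλ, Δψ) = 70.70°

70.7°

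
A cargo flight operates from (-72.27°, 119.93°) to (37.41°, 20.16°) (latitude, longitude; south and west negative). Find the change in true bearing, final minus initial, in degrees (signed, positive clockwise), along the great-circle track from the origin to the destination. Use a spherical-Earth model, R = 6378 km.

Initial bearing θ₁ = atan2(sin Δλ cos φ₂, cos φ₁ sin φ₂ − sin φ₁ cos φ₂ cos Δλ) = 274.14°
Final bearing θ₂ = (initial bearing from the destination back to the start) + 180° = 337.52°
Δθ = θ₂ − θ₁ = +63.4°

+63.4°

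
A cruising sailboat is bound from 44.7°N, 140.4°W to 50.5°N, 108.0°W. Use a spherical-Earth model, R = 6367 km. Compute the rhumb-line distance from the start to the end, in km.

2508 km

Δψ = ln[tan(π/4+φ₂/2)/tan(π/4+φ₁/2)] = +0.1503;  Δφ = +0.1012 rad,  Δλ = +0.5655 rad
q = Δφ/Δψ = 0.6733
d = R·√(Δφ² + q²Δλ²) = 6367·0.39398 = 2508 km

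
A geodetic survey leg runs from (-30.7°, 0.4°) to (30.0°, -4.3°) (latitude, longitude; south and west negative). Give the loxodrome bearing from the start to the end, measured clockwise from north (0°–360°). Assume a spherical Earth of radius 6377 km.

355.8°

Meridional parts: M(φ₁)=-0.5635, M(φ₂)=+0.5493 → ΔM = +1.1128;  Δλ = -0.0820 rad
tan C = Δλ / ΔM = -0.0737 → C = 355.78°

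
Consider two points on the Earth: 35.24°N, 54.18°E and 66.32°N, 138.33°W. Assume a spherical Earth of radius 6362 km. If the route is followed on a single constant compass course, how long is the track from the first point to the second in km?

Δψ = ln[tan(π/4+φ₂/2)/tan(π/4+φ₁/2)] = +0.9044;  Δφ = +0.5424 rad,  Δλ = +2.9233 rad
q = Δφ/Δψ = 0.5998
d = R·√(Δφ² + q²Δλ²) = 6362·1.83531 = 11676 km

11676 km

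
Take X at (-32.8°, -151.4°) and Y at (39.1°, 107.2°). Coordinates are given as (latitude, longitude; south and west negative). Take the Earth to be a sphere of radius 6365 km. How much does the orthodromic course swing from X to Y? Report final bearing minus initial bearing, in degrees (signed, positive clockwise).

At departure: θ₁ = atan2(sin Δλ cos φ₂, cos φ₁ sin φ₂ − sin φ₁ cos φ₂ cos Δλ) = 300.44°
At arrival: θ₂ = atan2(sin Δλ cos φ₁, −cos φ₂ sin φ₁ + sin φ₂ cos φ₁ cos Δλ) = 290.96°
Δθ = θ₂ − θ₁ = -9.5°

-9.5°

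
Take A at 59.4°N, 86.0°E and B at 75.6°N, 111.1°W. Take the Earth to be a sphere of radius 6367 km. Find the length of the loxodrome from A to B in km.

Δψ = ln[tan(π/4+φ₂/2)/tan(π/4+φ₁/2)] = +0.7727;  Δφ = +0.2827 rad,  Δλ = +2.8431 rad
q = Δφ/Δψ = 0.3659
d = R·√(Δφ² + q²Δλ²) = 6367·1.07814 = 6865 km

6865 km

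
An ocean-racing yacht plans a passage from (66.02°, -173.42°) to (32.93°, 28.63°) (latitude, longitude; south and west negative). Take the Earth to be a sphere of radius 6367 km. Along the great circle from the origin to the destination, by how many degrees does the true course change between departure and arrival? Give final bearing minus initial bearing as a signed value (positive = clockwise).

At departure: θ₁ = atan2(sin Δλ cos φ₂, cos φ₁ sin φ₂ − sin φ₁ cos φ₂ cos Δλ) = 341.32°
At arrival: θ₂ = atan2(sin Δλ cos φ₁, −cos φ₂ sin φ₁ + sin φ₂ cos φ₁ cos Δλ) = 188.92°
Δθ = θ₂ − θ₁ = -152.4°

-152.4°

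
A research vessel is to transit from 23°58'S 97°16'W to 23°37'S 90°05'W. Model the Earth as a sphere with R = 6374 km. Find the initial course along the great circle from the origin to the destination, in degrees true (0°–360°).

N = sin Δλ·cos φ₂ = +0.1146;  D = cos φ₁ sin φ₂ − sin φ₁ cos φ₂ cos Δλ = +0.0032
initial course = atan2(N, D) = 88.41°

88.4°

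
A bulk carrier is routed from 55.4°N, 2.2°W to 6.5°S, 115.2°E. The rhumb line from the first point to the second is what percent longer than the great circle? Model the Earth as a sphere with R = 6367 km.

5.6%

Great circle: σ = 1.9314 rad → d_gc = Rσ = 12297.1 km
Rhumb: Δφ = -1.0804, Δλ = +2.0490, Δψ = -1.2802, q = Δφ/Δψ = 0.8439 → d_rh = R√(Δφ²+q²Δλ²) = 12982.1 km
Excess = (12982.1 − 12297.1) / 12297.1 = 685.0 / 12297.1 = 5.57% ≈ 5.6%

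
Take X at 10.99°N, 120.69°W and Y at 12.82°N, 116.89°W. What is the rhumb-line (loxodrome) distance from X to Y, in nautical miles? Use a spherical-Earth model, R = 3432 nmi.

248 nmi

Δψ = ln[tan(π/4+φ₂/2)/tan(π/4+φ₁/2)] = +0.0326;  Δφ = +0.0319 rad,  Δλ = +0.0663 rad
q = Δφ/Δψ = 0.9784
d = R·√(Δφ² + q²Δλ²) = 3432·0.07233 = 248 nmi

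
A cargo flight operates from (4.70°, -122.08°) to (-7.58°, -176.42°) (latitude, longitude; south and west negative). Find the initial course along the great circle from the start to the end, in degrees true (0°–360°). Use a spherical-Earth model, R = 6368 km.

θ = atan2( sin Δλ·cos φ₂ ,  cos φ₁ sin φ₂ − sin φ₁ cos φ₂ cos Δλ )
  = atan2(-0.8054, -0.1788) = 257.48°

257.5°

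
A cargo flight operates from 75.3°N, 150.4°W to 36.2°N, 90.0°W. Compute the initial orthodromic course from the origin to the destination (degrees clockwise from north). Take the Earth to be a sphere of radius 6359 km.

θ = atan2( sin Δλ·cos φ₂ ,  cos φ₁ sin φ₂ − sin φ₁ cos φ₂ cos Δλ )
  = atan2(+0.7016, -0.2357) = 108.57°

108.6°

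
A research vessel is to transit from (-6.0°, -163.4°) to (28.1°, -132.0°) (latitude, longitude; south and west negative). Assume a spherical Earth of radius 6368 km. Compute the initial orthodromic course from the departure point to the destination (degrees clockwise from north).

40.0°

θ = atan2( sin Δλ·cos φ₂ ,  cos φ₁ sin φ₂ − sin φ₁ cos φ₂ cos Δλ )
  = atan2(+0.4596, +0.5471) = 40.03°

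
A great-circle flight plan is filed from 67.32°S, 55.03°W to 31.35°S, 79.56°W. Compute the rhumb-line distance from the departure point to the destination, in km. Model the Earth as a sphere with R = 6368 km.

4329 km

Rhumb course C = atan2(Δλ, Δψ) with Δψ = ln[tan(π/4+φ₂/2)/tan(π/4+φ₁/2)] = +1.0300, Δλ = -0.4281 → C = 337.43°
d = R·|Δφ| / |cos C| = 6368·0.62779 / 0.92341 = 4329 km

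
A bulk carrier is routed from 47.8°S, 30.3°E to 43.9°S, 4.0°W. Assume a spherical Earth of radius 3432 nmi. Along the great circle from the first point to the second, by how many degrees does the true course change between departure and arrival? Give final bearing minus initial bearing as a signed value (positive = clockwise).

+25.0°

Initial bearing θ₁ = atan2(sin Δλ cos φ₂, cos φ₁ sin φ₂ − sin φ₁ cos φ₂ cos Δλ) = 266.50°
Final bearing θ₂ = (initial bearing from the destination back to the start) + 180° = 291.49°
Δθ = θ₂ − θ₁ = +25.0°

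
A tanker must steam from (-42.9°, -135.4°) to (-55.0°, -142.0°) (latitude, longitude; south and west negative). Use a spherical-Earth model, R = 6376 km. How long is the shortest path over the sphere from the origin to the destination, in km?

Haversine: a = sin²(Δφ/2)+cos φ₁ cos φ₂ sin²(Δλ/2) = 0.01250;  σ = 2·atan2(√a,√(1−a))
σ = 12.839° → d = Rσ = 6376·0.22408 = 1429 km

1429 km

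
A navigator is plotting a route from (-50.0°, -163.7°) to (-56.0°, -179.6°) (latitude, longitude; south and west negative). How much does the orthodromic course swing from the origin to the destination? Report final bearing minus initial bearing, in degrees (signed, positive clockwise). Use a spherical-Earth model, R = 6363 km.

At departure: θ₁ = atan2(sin Δλ cos φ₂, cos φ₁ sin φ₂ − sin φ₁ cos φ₂ cos Δλ) = 231.72°
At arrival: θ₂ = atan2(sin Δλ cos φ₁, −cos φ₂ sin φ₁ + sin φ₂ cos φ₁ cos Δλ) = 244.46°
Δθ = θ₂ − θ₁ = +12.7°

+12.7°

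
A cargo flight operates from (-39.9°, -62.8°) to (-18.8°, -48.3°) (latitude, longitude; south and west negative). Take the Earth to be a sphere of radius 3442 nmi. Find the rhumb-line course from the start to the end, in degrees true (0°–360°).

Meridional parts: M(φ₁)=-0.7606, M(φ₂)=-0.3342 → ΔM = +0.4265;  Δλ = +0.2531 rad
tan C = Δλ / ΔM = +0.5934 → C = 30.69°

30.7°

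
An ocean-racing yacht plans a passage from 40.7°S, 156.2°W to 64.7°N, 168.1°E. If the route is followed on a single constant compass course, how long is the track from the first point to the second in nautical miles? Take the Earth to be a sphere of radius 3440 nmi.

Rhumb course C = atan2(Δλ, Δψ) with Δψ = ln[tan(π/4+φ₂/2)/tan(π/4+φ₁/2)] = +2.2731, Δλ = -0.6231 → C = 344.67°
d = R·|Δφ| / |cos C| = 3440·1.83958 / 0.96442 = 6562 nmi

6562 nmi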